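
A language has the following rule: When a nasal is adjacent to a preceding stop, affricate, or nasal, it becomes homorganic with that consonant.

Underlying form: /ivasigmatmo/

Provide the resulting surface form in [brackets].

[ivasigŋatno]

/m/ after /g/ (velar) → [ŋ]
/m/ after /t/ (alveolar) → [n]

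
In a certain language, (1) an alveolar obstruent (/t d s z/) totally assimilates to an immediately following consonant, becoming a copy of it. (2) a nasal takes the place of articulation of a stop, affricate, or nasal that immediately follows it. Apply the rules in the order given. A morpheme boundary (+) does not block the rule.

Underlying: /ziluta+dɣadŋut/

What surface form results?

Rule 1: /d/ before /ɣ/ → [ɣ] (total assimilation)
Rule 1: /d/ before /ŋ/ → [ŋ] (total assimilation)
After rule 1: ziluta+ɣɣaŋŋut
Rule 2: no segment meets the rule's conditions; no change.

[ziluta+ɣɣaŋŋut]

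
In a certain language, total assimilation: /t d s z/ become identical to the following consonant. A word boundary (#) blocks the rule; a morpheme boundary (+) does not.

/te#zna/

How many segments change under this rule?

1

/z/ before /n/ → [n] (total assimilation)
1 segment changes.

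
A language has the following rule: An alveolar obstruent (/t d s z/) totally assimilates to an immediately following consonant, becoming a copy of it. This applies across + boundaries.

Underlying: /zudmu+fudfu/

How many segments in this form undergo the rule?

/d/ before /m/ → [m] (total assimilation)
/d/ before /f/ → [f] (total assimilation)
2 segments change.

2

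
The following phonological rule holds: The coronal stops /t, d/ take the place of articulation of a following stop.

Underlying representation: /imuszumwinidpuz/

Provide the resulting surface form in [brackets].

[imuszumwinibpuz]

/d/ before /p/ (labial) → [b]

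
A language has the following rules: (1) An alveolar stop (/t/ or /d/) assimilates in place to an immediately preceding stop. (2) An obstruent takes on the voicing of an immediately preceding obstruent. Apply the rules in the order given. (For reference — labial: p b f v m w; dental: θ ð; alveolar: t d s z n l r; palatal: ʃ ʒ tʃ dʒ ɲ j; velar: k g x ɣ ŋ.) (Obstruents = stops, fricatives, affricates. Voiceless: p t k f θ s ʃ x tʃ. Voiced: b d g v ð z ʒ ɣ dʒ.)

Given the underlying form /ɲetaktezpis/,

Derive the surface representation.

[ɲetakkezbis]

Rule 1: /t/ after /k/ (velar) → [k]
After rule 1: ɲetakkezpis
Rule 2: /p/ after /z/ (voiced) → [b]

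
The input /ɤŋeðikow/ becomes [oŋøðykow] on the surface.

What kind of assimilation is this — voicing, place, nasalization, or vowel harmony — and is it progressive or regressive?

vowel harmony, regressive

/ɤ/→[o] /e/→[ø] /i/→[y].
Vowels agree with the last vowel, so the harmony is regressive.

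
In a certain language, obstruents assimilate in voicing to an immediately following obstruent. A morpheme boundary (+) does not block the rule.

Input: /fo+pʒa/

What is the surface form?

/p/ before /ʒ/ (voiced) → [b]

[fo+bʒa]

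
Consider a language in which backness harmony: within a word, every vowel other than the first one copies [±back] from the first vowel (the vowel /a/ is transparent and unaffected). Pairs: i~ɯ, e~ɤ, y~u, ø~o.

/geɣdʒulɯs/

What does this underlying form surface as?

/u/ harmonizes with /e/ ([-back]) → [y]
/ɯ/ harmonizes with /e/ ([-back]) → [i]

[geɣdʒylis]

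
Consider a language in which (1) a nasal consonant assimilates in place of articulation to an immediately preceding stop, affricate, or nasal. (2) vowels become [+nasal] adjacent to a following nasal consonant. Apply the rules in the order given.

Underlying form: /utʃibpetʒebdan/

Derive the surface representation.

[utʃibpetʒebdãn]

Rule 1: no segment meets the rule's conditions; no change.
After rule 1: utʃibpetʒebdan
Rule 2: /a/ before nasal /n/ → [ã]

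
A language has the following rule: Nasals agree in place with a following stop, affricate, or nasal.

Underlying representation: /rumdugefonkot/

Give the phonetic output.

[rundugefoŋkot]

/m/ before /d/ (alveolar) → [n]
/n/ before /k/ (velar) → [ŋ]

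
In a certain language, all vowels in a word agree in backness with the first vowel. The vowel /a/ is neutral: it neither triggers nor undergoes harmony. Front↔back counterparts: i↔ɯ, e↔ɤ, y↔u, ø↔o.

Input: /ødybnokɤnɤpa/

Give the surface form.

/o/ harmonizes with /ø/ ([-back]) → [ø]
/ɤ/ harmonizes with /ø/ ([-back]) → [e]
/ɤ/ harmonizes with /ø/ ([-back]) → [e]

[ødybnøkenepa]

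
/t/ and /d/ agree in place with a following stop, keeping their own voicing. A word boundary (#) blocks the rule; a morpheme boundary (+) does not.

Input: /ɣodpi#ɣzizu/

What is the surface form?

/d/ before /p/ (labial) → [b]

[ɣobpi#ɣzizu]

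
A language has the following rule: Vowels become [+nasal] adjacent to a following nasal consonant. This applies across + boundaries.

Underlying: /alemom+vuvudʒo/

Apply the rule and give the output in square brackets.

[alẽmõm+vuvudʒo]

/e/ before nasal /m/ → [ẽ]
/o/ before nasal /m/ → [õ]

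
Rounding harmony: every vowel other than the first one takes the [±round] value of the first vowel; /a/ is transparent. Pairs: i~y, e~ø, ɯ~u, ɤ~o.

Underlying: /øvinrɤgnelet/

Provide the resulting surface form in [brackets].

/i/ harmonizes with /ø/ ([+round]) → [y]
/ɤ/ harmonizes with /ø/ ([+round]) → [o]
/e/ harmonizes with /ø/ ([+round]) → [ø]
/e/ harmonizes with /ø/ ([+round]) → [ø]

[øvynrognøløt]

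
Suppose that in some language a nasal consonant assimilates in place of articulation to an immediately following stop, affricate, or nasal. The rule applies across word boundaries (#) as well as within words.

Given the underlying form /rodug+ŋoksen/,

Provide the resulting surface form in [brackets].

no segment meets the rule's conditions; no change.

[rodug+ŋoksen]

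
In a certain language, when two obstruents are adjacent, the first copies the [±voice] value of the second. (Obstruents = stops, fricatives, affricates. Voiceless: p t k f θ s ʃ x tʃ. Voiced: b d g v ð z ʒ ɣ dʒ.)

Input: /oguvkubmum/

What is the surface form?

/v/ before /k/ (voiceless) → [f]

[ogufkubmum]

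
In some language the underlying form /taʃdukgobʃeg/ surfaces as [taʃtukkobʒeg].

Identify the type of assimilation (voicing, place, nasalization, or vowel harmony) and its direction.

voicing assimilation, progressive

/d/→[t] /g/→[k] /ʃ/→[ʒ].
Each target copies a feature from the preceding segment, so the direction is progressive.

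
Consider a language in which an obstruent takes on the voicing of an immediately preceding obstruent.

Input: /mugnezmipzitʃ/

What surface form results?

/z/ after /p/ (voiceless) → [s]

[mugnezmipsitʃ]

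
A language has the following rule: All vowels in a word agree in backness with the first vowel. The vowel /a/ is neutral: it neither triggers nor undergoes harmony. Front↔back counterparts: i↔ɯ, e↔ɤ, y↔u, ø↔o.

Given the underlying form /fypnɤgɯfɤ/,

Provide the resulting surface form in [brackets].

[fypnegife]

/ɤ/ harmonizes with /y/ ([-back]) → [e]
/ɯ/ harmonizes with /y/ ([-back]) → [i]
/ɤ/ harmonizes with /y/ ([-back]) → [e]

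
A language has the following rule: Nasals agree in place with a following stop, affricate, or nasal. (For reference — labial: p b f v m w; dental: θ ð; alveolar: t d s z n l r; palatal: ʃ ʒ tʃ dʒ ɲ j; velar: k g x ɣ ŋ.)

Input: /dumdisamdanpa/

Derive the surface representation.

[dundisandampa]

/m/ before /d/ (alveolar) → [n]
/m/ before /d/ (alveolar) → [n]
/n/ before /p/ (labial) → [m]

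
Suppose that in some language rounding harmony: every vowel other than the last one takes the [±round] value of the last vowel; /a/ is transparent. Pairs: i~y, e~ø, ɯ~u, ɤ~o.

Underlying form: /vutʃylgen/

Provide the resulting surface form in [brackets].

[vɯtʃilgen]

/u/ harmonizes with /e/ ([-round]) → [ɯ]
/y/ harmonizes with /e/ ([-round]) → [i]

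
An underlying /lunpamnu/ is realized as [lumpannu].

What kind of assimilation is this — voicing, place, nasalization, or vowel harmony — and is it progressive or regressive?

place assimilation, regressive

/n/→[m] /m/→[n].
Each target copies a feature from the following segment, so the direction is regressive.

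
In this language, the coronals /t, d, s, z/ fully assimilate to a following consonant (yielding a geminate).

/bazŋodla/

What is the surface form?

[baŋŋolla]

/z/ before /ŋ/ → [ŋ] (total assimilation)
/d/ before /l/ → [l] (total assimilation)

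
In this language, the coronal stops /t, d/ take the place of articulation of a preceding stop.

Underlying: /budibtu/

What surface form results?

/t/ after /b/ (labial) → [p]

[budibpu]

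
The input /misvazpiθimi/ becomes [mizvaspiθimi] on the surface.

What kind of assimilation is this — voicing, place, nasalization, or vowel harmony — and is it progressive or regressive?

/s/→[z] /z/→[s].
Each target copies a feature from the following segment, so the direction is regressive.

voicing assimilation, regressive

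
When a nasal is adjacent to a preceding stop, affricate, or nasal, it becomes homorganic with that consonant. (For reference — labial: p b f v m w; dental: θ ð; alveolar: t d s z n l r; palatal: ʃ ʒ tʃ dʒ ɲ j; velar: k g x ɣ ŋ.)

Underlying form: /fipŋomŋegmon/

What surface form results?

/ŋ/ after /p/ (labial) → [m]
/ŋ/ after /m/ (labial) → [m]
/m/ after /g/ (velar) → [ŋ]

[fipmommegŋon]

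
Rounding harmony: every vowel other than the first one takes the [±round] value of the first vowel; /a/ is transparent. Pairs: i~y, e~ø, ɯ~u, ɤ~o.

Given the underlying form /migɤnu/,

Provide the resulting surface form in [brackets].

[migɤnɯ]

/u/ harmonizes with /i/ ([-round]) → [ɯ]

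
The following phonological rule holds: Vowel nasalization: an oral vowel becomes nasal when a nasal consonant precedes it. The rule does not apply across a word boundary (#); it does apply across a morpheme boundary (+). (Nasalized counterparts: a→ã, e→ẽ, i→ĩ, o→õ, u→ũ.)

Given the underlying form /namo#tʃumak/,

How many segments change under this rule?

/a/ after nasal /n/ → [ã]
/o/ after nasal /m/ → [õ]
/a/ after nasal /m/ → [ã]
3 segments change.

3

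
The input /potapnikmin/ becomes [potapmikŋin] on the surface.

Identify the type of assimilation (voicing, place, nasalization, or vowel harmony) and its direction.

place assimilation, progressive

/n/→[m] /m/→[ŋ].
Each target copies a feature from the preceding segment, so the direction is progressive.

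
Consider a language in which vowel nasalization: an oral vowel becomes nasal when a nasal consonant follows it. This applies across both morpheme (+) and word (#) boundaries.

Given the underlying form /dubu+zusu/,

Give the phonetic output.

no segment meets the rule's conditions; no change.

[dubu+zusu]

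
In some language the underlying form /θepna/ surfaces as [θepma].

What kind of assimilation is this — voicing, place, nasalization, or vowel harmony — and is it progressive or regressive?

/n/→[m].
Each target copies a feature from the preceding segment, so the direction is progressive.

place assimilation, progressive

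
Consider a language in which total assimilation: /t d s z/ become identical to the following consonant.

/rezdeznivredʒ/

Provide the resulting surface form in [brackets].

[reddennivredʒ]

/z/ before /d/ → [d] (total assimilation)
/z/ before /n/ → [n] (total assimilation)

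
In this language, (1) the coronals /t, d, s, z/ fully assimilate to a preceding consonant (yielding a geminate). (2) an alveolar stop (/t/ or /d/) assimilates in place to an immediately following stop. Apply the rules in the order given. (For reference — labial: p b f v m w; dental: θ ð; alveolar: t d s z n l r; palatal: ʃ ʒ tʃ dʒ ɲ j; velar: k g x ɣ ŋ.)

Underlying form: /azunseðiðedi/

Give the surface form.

Rule 1: /s/ after /n/ → [n] (total assimilation)
After rule 1: azunneðiðedi
Rule 2: no segment meets the rule's conditions; no change.

[azunneðiðedi]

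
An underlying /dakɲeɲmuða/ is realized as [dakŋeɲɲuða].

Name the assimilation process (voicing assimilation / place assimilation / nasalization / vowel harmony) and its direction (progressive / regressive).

/ɲ/→[ŋ] /m/→[ɲ].
Each target copies a feature from the preceding segment, so the direction is progressive.

place assimilation, progressive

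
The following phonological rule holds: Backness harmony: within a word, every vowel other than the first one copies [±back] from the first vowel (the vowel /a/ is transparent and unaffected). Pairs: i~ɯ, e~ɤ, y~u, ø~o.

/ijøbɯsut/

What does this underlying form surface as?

/ɯ/ harmonizes with /i/ ([-back]) → [i]
/u/ harmonizes with /i/ ([-back]) → [y]

[ijøbisyt]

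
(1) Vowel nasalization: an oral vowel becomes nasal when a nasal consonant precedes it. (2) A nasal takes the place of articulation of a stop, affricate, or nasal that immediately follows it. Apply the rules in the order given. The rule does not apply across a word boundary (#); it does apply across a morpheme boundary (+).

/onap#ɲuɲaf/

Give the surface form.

Rule 1: /a/ after nasal /n/ → [ã]
Rule 1: /u/ after nasal /ɲ/ → [ũ]
Rule 1: /a/ after nasal /ɲ/ → [ã]
After rule 1: onãp#ɲũɲãf
Rule 2: no segment meets the rule's conditions; no change.

[onãp#ɲũɲãf]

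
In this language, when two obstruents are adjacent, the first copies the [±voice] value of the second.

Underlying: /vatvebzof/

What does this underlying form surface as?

/t/ before /v/ (voiced) → [d]

[vadvebzof]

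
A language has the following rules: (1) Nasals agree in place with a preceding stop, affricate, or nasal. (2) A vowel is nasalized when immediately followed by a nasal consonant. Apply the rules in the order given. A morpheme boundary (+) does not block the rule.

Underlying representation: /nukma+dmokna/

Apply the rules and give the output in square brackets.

[nukŋa+dnokŋa]

Rule 1: /m/ after /k/ (velar) → [ŋ]
Rule 1: /m/ after /d/ (alveolar) → [n]
Rule 1: /n/ after /k/ (velar) → [ŋ]
After rule 1: nukŋa+dnokŋa
Rule 2: no segment meets the rule's conditions; no change.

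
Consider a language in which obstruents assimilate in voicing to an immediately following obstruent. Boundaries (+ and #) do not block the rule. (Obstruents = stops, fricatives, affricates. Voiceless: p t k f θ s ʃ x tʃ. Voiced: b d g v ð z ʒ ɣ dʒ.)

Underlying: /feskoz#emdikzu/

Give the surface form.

/k/ before /z/ (voiced) → [g]

[feskoz#emdigzu]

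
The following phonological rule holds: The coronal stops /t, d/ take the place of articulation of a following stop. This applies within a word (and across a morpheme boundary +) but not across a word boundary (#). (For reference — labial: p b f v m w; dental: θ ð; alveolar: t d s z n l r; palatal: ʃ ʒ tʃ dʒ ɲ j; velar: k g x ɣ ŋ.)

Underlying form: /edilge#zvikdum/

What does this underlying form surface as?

[edilge#zvikdum]

no segment meets the rule's conditions; no change.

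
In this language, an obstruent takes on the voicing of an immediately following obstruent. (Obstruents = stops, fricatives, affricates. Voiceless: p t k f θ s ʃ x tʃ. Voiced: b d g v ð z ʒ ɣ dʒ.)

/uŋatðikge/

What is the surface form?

/t/ before /ð/ (voiced) → [d]
/k/ before /g/ (voiced) → [g]

[uŋadðigge]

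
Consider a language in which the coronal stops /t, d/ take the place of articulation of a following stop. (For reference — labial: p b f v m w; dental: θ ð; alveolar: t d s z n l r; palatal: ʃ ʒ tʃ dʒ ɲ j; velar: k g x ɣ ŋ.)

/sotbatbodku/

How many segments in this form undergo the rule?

/t/ before /b/ (labial) → [p]
/t/ before /b/ (labial) → [p]
/d/ before /k/ (velar) → [g]
3 segments change.

3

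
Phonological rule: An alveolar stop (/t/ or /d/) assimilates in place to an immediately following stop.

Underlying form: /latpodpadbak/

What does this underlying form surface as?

/t/ before /p/ (labial) → [p]
/d/ before /p/ (labial) → [b]
/d/ before /b/ (labial) → [b]

[lappobpabbak]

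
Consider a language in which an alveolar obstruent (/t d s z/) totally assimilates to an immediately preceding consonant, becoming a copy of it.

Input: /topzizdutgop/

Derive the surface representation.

[toppizzutgop]

/z/ after /p/ → [p] (total assimilation)
/d/ after /z/ → [z] (total assimilation)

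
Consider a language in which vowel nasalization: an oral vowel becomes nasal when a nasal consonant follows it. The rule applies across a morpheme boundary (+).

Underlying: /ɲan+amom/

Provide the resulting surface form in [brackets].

[ɲãn+ãmõm]

/a/ before nasal /n/ → [ã]
/a/ before nasal /m/ → [ã]
/o/ before nasal /m/ → [õ]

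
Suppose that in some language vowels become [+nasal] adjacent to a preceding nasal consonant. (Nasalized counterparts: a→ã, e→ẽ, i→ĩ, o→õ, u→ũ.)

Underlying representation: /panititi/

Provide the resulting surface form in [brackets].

[panĩtiti]

/i/ after nasal /n/ → [ĩ]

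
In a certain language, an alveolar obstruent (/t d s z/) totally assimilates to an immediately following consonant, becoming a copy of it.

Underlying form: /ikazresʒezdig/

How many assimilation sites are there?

3

/z/ before /r/ → [r] (total assimilation)
/s/ before /ʒ/ → [ʒ] (total assimilation)
/z/ before /d/ → [d] (total assimilation)
3 segments change.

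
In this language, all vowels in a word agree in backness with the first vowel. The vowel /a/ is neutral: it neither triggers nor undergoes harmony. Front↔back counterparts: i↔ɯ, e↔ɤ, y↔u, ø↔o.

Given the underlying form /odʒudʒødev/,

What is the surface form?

[odʒudʒodɤv]

/ø/ harmonizes with /o/ ([+back]) → [o]
/e/ harmonizes with /o/ ([+back]) → [ɤ]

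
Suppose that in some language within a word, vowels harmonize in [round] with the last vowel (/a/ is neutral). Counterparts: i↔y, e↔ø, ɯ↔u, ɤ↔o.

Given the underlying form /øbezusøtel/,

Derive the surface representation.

[ebezɯsetel]

/ø/ harmonizes with /e/ ([-round]) → [e]
/u/ harmonizes with /e/ ([-round]) → [ɯ]
/ø/ harmonizes with /e/ ([-round]) → [e]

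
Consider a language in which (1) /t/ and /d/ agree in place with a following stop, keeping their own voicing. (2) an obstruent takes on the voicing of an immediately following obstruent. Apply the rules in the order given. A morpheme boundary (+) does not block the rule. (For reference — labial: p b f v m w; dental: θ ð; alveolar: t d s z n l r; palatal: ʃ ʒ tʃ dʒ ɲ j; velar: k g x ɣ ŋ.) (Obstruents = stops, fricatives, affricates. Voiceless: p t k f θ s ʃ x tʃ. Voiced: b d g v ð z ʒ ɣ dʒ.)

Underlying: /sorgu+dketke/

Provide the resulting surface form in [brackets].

Rule 1: /d/ before /k/ (velar) → [g]
Rule 1: /t/ before /k/ (velar) → [k]
After rule 1: sorgu+gkekke
Rule 2: /g/ before /k/ (voiceless) → [k]

[sorgu+kkekke]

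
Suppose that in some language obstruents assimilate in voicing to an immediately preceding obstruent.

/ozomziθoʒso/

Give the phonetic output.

/s/ after /ʒ/ (voiced) → [z]

[ozomziθoʒzo]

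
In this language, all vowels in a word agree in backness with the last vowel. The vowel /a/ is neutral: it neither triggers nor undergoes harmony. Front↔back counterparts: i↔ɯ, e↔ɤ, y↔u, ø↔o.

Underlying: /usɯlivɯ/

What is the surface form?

/i/ harmonizes with /ɯ/ ([+back]) → [ɯ]

[usɯlɯvɯ]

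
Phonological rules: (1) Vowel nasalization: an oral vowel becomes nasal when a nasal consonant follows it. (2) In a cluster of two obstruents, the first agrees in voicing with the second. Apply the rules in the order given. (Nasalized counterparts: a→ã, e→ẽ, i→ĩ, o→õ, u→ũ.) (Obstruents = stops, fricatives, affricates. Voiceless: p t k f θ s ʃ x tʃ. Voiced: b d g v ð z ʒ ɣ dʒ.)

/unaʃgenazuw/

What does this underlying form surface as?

Rule 1: /u/ before nasal /n/ → [ũ]
Rule 1: /e/ before nasal /n/ → [ẽ]
After rule 1: ũnaʃgẽnazuw
Rule 2: /ʃ/ before /g/ (voiced) → [ʒ]

[ũnaʒgẽnazuw]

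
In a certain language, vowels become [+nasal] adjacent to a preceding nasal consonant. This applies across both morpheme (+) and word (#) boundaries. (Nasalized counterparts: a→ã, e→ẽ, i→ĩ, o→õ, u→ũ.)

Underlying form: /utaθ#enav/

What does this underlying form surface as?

/a/ after nasal /n/ → [ã]

[utaθ#enãv]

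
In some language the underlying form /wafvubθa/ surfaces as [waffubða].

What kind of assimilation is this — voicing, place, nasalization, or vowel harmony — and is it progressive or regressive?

voicing assimilation, progressive

/v/→[f] /θ/→[ð].
Each target copies a feature from the preceding segment, so the direction is progressive.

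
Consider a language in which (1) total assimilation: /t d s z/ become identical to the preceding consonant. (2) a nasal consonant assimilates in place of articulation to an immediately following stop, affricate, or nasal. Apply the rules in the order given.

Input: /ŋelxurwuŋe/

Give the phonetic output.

Rule 1: no segment meets the rule's conditions; no change.
After rule 1: ŋelxurwuŋe
Rule 2: no segment meets the rule's conditions; no change.

[ŋelxurwuŋe]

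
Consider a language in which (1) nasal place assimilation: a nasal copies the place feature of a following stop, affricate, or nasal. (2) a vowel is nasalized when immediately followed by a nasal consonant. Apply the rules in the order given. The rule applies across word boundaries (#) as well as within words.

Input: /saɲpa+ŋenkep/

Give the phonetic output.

[sãmpã+ŋẽŋkep]

Rule 1: /ɲ/ before /p/ (labial) → [m]
Rule 1: /n/ before /k/ (velar) → [ŋ]
After rule 1: sampa+ŋeŋkep
Rule 2: /a/ before nasal /m/ → [ã]
Rule 2: /a/ before nasal /ŋ/ → [ã]
Rule 2: /e/ before nasal /ŋ/ → [ẽ]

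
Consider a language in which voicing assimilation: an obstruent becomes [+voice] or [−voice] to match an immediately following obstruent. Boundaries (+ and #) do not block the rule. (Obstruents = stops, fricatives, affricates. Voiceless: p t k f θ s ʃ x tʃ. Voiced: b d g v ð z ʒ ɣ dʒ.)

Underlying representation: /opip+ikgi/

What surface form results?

[opip+iggi]

/k/ before /g/ (voiced) → [g]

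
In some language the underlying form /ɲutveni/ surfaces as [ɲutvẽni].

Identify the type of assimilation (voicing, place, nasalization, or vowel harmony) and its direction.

/e/→[ẽ].
Each target copies a feature from the following segment, so the direction is regressive.

nasalization, regressive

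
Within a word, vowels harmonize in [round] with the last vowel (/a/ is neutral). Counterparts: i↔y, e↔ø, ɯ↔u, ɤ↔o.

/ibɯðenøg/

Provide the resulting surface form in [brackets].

/i/ harmonizes with /ø/ ([+round]) → [y]
/ɯ/ harmonizes with /ø/ ([+round]) → [u]
/e/ harmonizes with /ø/ ([+round]) → [ø]

[ybuðønøg]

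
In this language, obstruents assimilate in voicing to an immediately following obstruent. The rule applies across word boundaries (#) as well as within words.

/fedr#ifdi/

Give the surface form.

[fedr#ivdi]

/f/ before /d/ (voiced) → [v]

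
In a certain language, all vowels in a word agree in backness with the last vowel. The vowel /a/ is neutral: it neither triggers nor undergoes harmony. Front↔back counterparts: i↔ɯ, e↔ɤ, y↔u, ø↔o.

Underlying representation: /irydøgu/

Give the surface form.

[ɯrudogu]

/i/ harmonizes with /u/ ([+back]) → [ɯ]
/y/ harmonizes with /u/ ([+back]) → [u]
/ø/ harmonizes with /u/ ([+back]) → [o]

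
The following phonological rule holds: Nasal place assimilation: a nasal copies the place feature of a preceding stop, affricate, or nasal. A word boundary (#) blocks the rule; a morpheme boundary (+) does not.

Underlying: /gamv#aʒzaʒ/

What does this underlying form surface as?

[gamv#aʒzaʒ]

no segment meets the rule's conditions; no change.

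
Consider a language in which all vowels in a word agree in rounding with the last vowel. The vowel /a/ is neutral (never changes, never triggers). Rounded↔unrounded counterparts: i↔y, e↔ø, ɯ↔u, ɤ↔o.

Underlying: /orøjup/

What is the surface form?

[orøjup]

no segment meets the rule's conditions; no change.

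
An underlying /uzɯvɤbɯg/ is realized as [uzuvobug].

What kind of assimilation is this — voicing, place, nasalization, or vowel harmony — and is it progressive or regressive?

/ɯ/→[u] /ɤ/→[o] /ɯ/→[u].
Vowels agree with the first vowel, so the harmony is progressive.

vowel harmony, progressive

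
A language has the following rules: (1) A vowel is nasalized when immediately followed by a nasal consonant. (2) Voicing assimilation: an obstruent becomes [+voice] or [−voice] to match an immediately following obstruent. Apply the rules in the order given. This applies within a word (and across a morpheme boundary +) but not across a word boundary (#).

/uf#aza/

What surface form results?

Rule 1: no segment meets the rule's conditions; no change.
After rule 1: uf#aza
Rule 2: no segment meets the rule's conditions; no change.

[uf#aza]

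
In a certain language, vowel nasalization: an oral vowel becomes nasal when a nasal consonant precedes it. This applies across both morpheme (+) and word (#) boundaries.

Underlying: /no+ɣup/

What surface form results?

[nõ+ɣup]

/o/ after nasal /n/ → [õ]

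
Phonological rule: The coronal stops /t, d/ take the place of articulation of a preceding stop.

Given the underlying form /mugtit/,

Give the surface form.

[mugkit]

/t/ after /g/ (velar) → [k]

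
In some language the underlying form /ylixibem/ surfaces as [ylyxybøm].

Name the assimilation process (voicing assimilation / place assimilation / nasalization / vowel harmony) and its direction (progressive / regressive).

/i/→[y] /i/→[y] /e/→[ø].
Vowels agree with the first vowel, so the harmony is progressive.

vowel harmony, progressive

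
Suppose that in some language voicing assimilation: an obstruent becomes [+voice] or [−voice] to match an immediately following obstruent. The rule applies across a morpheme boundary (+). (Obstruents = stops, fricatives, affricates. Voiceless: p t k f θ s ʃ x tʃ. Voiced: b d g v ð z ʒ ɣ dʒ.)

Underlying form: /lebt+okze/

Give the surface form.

/b/ before /t/ (voiceless) → [p]
/k/ before /z/ (voiced) → [g]

[lept+ogze]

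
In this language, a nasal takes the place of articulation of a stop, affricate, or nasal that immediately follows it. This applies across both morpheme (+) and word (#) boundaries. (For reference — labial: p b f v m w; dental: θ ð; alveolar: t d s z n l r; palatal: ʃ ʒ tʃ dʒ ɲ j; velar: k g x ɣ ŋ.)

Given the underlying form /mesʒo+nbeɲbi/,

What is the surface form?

/n/ before /b/ (labial) → [m]
/ɲ/ before /b/ (labial) → [m]

[mesʒo+mbembi]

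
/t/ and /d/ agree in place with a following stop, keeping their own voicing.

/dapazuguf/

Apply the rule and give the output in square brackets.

no segment meets the rule's conditions; no change.

[dapazuguf]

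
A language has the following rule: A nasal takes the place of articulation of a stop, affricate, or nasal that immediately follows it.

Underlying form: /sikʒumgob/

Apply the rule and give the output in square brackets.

[sikʒuŋgob]

/m/ before /g/ (velar) → [ŋ]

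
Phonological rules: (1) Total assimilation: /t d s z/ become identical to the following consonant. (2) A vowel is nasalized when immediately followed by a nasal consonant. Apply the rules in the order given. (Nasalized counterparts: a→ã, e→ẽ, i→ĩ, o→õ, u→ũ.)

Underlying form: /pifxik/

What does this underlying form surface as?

[pifxik]

Rule 1: no segment meets the rule's conditions; no change.
After rule 1: pifxik
Rule 2: no segment meets the rule's conditions; no change.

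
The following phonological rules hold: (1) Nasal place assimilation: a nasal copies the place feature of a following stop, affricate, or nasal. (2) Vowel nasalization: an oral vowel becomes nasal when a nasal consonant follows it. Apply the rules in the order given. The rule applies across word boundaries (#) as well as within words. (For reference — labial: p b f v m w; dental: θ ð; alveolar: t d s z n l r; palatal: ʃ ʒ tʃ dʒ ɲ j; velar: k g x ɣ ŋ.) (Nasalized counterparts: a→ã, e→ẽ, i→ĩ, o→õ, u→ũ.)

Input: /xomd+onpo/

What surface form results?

[xõnd+õmpo]

Rule 1: /m/ before /d/ (alveolar) → [n]
Rule 1: /n/ before /p/ (labial) → [m]
After rule 1: xond+ompo
Rule 2: /o/ before nasal /n/ → [õ]
Rule 2: /o/ before nasal /m/ → [õ]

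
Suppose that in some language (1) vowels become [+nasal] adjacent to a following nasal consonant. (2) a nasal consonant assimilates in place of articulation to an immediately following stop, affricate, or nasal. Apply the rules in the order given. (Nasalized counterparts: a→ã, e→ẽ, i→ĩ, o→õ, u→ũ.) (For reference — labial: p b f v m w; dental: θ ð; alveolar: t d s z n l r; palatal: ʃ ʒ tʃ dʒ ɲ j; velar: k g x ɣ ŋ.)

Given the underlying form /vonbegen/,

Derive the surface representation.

[võmbegẽn]

Rule 1: /o/ before nasal /n/ → [õ]
Rule 1: /e/ before nasal /n/ → [ẽ]
After rule 1: võnbegẽn
Rule 2: /n/ before /b/ (labial) → [m]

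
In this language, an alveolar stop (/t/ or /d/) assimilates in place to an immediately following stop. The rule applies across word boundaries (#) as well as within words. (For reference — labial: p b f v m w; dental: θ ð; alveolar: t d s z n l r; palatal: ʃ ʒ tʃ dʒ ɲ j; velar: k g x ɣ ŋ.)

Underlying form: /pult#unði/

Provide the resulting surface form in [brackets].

[pult#unði]

no segment meets the rule's conditions; no change.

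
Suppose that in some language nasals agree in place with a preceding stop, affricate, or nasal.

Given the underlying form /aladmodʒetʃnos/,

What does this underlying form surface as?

[aladnodʒetʃɲos]

/m/ after /d/ (alveolar) → [n]
/n/ after /tʃ/ (palatal) → [ɲ]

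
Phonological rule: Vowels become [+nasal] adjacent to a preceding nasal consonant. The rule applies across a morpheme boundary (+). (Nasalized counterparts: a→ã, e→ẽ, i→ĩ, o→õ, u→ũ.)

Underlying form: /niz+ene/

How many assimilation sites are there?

2

/i/ after nasal /n/ → [ĩ]
/e/ after nasal /n/ → [ẽ]
2 segments change.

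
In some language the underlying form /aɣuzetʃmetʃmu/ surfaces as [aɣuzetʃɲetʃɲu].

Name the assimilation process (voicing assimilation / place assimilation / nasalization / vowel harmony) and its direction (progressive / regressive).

place assimilation, progressive

/m/→[ɲ] /m/→[ɲ].
Each target copies a feature from the preceding segment, so the direction is progressive.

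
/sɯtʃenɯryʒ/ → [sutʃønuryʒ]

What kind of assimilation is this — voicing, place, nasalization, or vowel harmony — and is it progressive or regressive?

vowel harmony, regressive

/ɯ/→[u] /e/→[ø] /ɯ/→[u].
Vowels agree with the last vowel, so the harmony is regressive.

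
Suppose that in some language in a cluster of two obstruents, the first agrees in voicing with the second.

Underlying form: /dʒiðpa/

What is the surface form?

[dʒiθpa]

/ð/ before /p/ (voiceless) → [θ]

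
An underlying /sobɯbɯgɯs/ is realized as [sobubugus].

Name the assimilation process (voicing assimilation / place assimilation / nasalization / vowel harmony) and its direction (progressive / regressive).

/ɯ/→[u] /ɯ/→[u] /ɯ/→[u].
Vowels agree with the first vowel, so the harmony is progressive.

vowel harmony, progressive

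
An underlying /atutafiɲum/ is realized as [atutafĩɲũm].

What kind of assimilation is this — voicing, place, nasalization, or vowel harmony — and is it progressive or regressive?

nasalization, regressive

/i/→[ĩ] /u/→[ũ].
Each target copies a feature from the following segment, so the direction is regressive.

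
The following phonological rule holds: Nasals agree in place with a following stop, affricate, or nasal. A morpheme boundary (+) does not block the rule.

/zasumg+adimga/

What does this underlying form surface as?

/m/ before /g/ (velar) → [ŋ]
/m/ before /g/ (velar) → [ŋ]

[zasuŋg+adiŋga]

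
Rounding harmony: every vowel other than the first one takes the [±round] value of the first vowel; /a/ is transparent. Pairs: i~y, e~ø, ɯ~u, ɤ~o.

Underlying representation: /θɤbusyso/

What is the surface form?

[θɤbɯsisɤ]

/u/ harmonizes with /ɤ/ ([-round]) → [ɯ]
/y/ harmonizes with /ɤ/ ([-round]) → [i]
/o/ harmonizes with /ɤ/ ([-round]) → [ɤ]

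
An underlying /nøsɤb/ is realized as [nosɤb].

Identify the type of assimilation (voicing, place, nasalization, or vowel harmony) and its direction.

vowel harmony, regressive

/ø/→[o].
Vowels agree with the last vowel, so the harmony is regressive.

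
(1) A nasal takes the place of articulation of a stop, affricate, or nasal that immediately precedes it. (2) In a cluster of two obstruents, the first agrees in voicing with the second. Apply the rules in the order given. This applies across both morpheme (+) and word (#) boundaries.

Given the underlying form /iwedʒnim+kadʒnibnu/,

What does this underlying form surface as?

Rule 1: /n/ after /dʒ/ (palatal) → [ɲ]
Rule 1: /n/ after /dʒ/ (palatal) → [ɲ]
Rule 1: /n/ after /b/ (labial) → [m]
After rule 1: iwedʒɲim+kadʒɲibmu
Rule 2: no segment meets the rule's conditions; no change.

[iwedʒɲim+kadʒɲibmu]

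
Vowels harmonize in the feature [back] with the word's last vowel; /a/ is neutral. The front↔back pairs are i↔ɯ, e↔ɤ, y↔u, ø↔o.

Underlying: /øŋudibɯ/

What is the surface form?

/ø/ harmonizes with /ɯ/ ([+back]) → [o]
/i/ harmonizes with /ɯ/ ([+back]) → [ɯ]

[oŋudɯbɯ]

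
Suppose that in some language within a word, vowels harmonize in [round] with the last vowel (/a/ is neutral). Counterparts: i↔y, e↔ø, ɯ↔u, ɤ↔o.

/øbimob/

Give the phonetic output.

/i/ harmonizes with /o/ ([+round]) → [y]

[øbymob]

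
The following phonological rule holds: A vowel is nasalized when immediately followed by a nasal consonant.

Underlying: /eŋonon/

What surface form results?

/e/ before nasal /ŋ/ → [ẽ]
/o/ before nasal /n/ → [õ]
/o/ before nasal /n/ → [õ]

[ẽŋõnõn]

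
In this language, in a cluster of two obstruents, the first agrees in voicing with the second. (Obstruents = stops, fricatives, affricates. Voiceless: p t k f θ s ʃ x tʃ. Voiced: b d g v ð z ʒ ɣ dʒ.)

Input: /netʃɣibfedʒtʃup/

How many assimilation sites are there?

3

/tʃ/ before /ɣ/ (voiced) → [dʒ]
/b/ before /f/ (voiceless) → [p]
/dʒ/ before /tʃ/ (voiceless) → [tʃ]
3 segments change.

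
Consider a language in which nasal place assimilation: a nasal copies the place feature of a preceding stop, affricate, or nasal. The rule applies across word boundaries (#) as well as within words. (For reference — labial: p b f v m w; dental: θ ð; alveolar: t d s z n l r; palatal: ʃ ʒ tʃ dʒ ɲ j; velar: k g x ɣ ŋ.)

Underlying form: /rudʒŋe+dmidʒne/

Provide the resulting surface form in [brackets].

[rudʒɲe+dnidʒɲe]

/ŋ/ after /dʒ/ (palatal) → [ɲ]
/m/ after /d/ (alveolar) → [n]
/n/ after /dʒ/ (palatal) → [ɲ]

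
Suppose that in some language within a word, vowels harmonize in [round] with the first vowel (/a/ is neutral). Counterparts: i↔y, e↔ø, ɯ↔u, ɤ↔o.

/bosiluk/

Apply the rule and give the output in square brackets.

/i/ harmonizes with /o/ ([+round]) → [y]

[bosyluk]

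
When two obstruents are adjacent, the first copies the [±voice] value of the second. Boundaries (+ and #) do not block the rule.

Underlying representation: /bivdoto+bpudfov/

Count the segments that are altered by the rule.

/b/ before /p/ (voiceless) → [p]
/d/ before /f/ (voiceless) → [t]
2 segments change.

2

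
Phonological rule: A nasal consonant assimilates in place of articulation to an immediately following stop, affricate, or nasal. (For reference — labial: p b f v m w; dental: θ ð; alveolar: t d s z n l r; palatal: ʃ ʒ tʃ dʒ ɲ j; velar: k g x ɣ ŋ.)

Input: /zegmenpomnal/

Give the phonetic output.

[zegmemponnal]

/n/ before /p/ (labial) → [m]
/m/ before /n/ (alveolar) → [n]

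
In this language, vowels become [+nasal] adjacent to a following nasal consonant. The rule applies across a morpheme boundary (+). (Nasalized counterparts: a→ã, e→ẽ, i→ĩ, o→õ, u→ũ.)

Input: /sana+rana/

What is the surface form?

/a/ before nasal /n/ → [ã]
/a/ before nasal /n/ → [ã]

[sãna+rãna]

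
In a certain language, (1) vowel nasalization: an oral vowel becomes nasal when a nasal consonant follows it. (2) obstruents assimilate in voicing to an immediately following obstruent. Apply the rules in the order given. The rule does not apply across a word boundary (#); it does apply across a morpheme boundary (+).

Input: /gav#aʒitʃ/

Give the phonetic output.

[gav#aʒitʃ]

Rule 1: no segment meets the rule's conditions; no change.
After rule 1: gav#aʒitʃ
Rule 2: no segment meets the rule's conditions; no change.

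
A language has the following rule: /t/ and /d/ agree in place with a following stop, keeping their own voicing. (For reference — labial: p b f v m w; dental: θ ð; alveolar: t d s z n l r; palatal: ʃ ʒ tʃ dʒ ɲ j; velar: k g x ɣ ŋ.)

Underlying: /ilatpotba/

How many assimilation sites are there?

2

/t/ before /p/ (labial) → [p]
/t/ before /b/ (labial) → [p]
2 segments change.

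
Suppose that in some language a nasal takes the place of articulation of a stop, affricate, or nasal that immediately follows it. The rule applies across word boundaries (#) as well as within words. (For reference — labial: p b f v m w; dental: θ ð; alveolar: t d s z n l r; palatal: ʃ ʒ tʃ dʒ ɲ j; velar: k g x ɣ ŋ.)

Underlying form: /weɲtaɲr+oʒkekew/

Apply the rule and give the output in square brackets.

/ɲ/ before /t/ (alveolar) → [n]

[wentaɲr+oʒkekew]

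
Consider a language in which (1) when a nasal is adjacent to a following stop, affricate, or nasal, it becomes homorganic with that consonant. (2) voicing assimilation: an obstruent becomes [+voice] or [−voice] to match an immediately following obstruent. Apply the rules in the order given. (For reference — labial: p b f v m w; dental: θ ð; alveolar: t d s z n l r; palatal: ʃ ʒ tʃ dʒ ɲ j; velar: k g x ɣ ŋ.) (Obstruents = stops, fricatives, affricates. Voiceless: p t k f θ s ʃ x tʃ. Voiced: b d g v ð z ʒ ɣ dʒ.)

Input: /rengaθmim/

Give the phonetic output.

Rule 1: /n/ before /g/ (velar) → [ŋ]
After rule 1: reŋgaθmim
Rule 2: no segment meets the rule's conditions; no change.

[reŋgaθmim]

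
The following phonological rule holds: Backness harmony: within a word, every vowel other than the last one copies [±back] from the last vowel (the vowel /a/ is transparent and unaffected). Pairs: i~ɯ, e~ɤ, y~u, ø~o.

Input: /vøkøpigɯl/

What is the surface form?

[vokopɯgɯl]

/ø/ harmonizes with /ɯ/ ([+back]) → [o]
/ø/ harmonizes with /ɯ/ ([+back]) → [o]
/i/ harmonizes with /ɯ/ ([+back]) → [ɯ]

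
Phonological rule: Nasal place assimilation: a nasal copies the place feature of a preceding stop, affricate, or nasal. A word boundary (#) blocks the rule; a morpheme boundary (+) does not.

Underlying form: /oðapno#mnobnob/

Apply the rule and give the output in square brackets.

[oðapmo#mmobmob]

/n/ after /p/ (labial) → [m]
/n/ after /m/ (labial) → [m]
/n/ after /b/ (labial) → [m]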